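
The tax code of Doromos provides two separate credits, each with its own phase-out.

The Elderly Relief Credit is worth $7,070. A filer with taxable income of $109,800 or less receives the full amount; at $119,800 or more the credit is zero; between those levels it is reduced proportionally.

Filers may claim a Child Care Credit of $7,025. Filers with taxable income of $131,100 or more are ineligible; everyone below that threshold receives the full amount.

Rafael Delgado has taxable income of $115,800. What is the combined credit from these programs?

$9,853

Elderly Relief Credit: $115,800 is $6,000 into a $10,000 phase-out range, leaving 4,000/10,000 of the credit: $7,070 × 4,000/10,000 = $2,828.
Child Care Credit: $115,800 is below the $131,100 cutoff, so the full $7,025 applies.
Total: $2,828 + $7,025 = $9,853.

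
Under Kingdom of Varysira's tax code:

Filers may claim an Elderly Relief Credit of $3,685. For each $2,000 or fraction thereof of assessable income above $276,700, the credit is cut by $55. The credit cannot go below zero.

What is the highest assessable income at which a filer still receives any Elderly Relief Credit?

After 66 increments the reduction is 66 × $55 = $3,630, leaving $55; one more increment wipes it out. Increment 66 ends at excess 66 × $2,000 = $132,000, so the highest qualifying income is $276,700 + $132,000 = $408,700.

$408,700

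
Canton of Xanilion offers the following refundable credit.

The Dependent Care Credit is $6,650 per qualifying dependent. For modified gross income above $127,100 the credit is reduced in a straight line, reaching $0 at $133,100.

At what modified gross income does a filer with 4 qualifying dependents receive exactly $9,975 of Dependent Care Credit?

Full credit = 4 × $6,650 = $26,600.
$9,975 is 9,975/26,600 of the full $26,600, so 16,625/26,600 of the $6,000 range has been used: income = $127,100 + $6,000 × 16,625/26,600 = $130,850.

$130,850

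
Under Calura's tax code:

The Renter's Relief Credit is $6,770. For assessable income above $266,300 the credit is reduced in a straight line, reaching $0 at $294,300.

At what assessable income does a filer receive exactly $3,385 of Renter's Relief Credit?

$280,300

$3,385 is 3,385/6,770 of the full $6,770, so 3,385/6,770 of the $28,000 range has been used: income = $266,300 + $28,000 × 3,385/6,770 = $280,300.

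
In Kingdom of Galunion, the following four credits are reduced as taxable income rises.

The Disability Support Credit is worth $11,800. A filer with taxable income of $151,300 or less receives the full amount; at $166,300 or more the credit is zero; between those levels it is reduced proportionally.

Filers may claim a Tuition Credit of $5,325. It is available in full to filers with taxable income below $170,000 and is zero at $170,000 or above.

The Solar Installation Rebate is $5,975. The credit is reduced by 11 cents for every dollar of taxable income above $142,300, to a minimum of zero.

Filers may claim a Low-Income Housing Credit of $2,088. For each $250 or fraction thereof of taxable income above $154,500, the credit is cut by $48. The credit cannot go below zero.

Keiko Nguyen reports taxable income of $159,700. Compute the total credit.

Disability Support Credit: $159,700 is $8,400 into a $15,000 phase-out range, leaving 6,600/15,000 of the credit: $11,800 × 6,600/15,000 = $5,192.
Tuition Credit: $159,700 is below the $170,000 cutoff, so the full $5,325 applies.
Solar Installation Rebate: 11% of the $17,400 excess over $142,300 is $1,914; credit = $5,975 − $1,914 = $4,061.
Low-Income Housing Credit: income exceeds $154,500 by $5,200, which is 21 full-or-partial $250 increments; reduction = 21 × $48 = $1,008, leaving $1,080.
Total: $5,192 + $5,325 + $4,061 + $1,080 = $15,658.

$15,658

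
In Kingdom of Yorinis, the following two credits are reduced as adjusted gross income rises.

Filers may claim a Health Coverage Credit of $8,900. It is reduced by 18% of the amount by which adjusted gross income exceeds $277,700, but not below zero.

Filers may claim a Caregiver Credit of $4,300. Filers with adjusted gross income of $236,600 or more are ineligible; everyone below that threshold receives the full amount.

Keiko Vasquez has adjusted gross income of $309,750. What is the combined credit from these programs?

Health Coverage Credit: 18% of the $32,050 excess over $277,700 is $5,769; credit = $8,900 − $5,769 = $3,131.
Caregiver Credit: $309,750 meets or exceeds the $236,600 cutoff, so the credit is $0.
Total: $3,131 + $0 = $3,131.

$3,131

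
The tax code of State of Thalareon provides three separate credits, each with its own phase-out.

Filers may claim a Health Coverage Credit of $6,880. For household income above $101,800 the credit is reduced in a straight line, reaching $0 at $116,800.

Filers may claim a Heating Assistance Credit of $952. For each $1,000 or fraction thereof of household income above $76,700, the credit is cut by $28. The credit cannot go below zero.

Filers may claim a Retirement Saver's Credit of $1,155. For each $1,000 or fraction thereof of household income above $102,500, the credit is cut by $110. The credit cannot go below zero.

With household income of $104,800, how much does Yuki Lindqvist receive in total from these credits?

$6,469

Health Coverage Credit: $104,800 is $3,000 into a $15,000 phase-out range, leaving 12,000/15,000 of the credit: $6,880 × 12,000/15,000 = $5,504.
Heating Assistance Credit: income exceeds $76,700 by $28,100, which is 29 full-or-partial $1,000 increments; reduction = 29 × $28 = $812, leaving $140.
Retirement Saver's Credit: income exceeds $102,500 by $2,300, which is 3 full-or-partial $1,000 increments; reduction = 3 × $110 = $330, leaving $825.
Total: $5,504 + $140 + $825 = $6,469.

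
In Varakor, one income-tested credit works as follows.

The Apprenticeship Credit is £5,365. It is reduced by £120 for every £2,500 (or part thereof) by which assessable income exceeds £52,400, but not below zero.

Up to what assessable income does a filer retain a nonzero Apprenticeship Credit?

£162,400

After 44 increments the reduction is 44 × £120 = £5,280, leaving £85; one more increment wipes it out. Increment 44 ends at excess 44 × £2,500 = £110,000, so the highest qualifying income is £52,400 + £110,000 = £162,400.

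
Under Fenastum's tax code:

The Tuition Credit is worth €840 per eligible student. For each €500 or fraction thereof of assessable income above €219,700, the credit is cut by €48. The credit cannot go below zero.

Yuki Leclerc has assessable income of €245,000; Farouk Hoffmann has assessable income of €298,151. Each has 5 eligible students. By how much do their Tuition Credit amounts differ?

Yuki (€245,000): Tuition Credit: base = 5 × €840 = €4,200. income exceeds €219,700 by €25,300, which is 51 full-or-partial €500 increments; reduction = 51 × €48 = €2,448, leaving €1,752.
Farouk (€298,151): Tuition Credit: base = 5 × €840 = €4,200. income exceeds €219,700 by €78,451 → 157 increments × €48 = €7,536 ≥ base, so the credit is €0.
Difference: |€1,752 − €0| = €1,752.

€1,752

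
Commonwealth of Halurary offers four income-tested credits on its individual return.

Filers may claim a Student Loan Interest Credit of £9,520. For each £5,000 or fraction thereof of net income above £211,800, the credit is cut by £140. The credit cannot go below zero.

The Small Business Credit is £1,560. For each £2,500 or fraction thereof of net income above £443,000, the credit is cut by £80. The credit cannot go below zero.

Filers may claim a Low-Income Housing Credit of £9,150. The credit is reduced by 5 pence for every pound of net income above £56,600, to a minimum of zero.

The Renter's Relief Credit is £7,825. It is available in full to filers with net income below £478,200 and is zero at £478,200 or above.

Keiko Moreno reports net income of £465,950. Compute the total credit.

Student Loan Interest Credit: income exceeds £211,800 by £254,150, which is 51 full-or-partial £5,000 increments; reduction = 51 × £140 = £7,140, leaving £2,380.
Small Business Credit: income exceeds £443,000 by £22,950, which is 10 full-or-partial £2,500 increments; reduction = 10 × £80 = £800, leaving £760.
Low-Income Housing Credit: 5% of the £409,350 excess over £56,600 is £20,467.50 ≥ base, so the credit is £0.
Renter's Relief Credit: £465,950 is below the £478,200 cutoff, so the full £7,825 applies.
Total: £2,380 + £760 + £0 + £7,825 = £10,965.

£10,965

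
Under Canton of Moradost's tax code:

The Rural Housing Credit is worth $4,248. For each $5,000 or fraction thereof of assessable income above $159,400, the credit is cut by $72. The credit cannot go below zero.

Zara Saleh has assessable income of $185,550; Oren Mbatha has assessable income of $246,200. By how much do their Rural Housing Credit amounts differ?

Zara ($185,550): Rural Housing Credit: income exceeds $159,400 by $26,150, which is 6 full-or-partial $5,000 increments; reduction = 6 × $72 = $432, leaving $3,816.
Oren ($246,200): Rural Housing Credit: income exceeds $159,400 by $86,800, which is 18 full-or-partial $5,000 increments; reduction = 18 × $72 = $1,296, leaving $2,952.
Difference: |$3,816 − $2,952| = $864.

$864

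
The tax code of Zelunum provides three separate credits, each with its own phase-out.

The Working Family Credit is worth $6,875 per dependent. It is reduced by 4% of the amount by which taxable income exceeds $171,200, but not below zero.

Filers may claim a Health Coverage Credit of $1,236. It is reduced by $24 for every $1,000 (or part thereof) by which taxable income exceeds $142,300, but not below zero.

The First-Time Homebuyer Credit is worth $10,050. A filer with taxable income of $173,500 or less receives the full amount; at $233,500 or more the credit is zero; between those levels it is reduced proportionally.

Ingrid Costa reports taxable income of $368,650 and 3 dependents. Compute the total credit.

$12,727

Working Family Credit: base = 3 × $6,875 = $20,625. 4% of the $197,450 excess over $171,200 is $7,898; credit = $20,625 − $7,898 = $12,727.
Health Coverage Credit: income exceeds $142,300 by $226,350 → 227 increments × $24 = $5,448 ≥ base, so the credit is $0.
First-Time Homebuyer Credit: $368,650 is at or above $233,500, so the credit is $0.
Total: $12,727 + $0 + $0 = $12,727.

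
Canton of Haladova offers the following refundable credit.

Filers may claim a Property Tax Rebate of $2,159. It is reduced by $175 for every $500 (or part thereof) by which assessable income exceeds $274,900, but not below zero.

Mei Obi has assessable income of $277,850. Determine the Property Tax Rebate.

$1,109

Property Tax Rebate: income exceeds $274,900 by $2,950, which is 6 full-or-partial $500 increments; reduction = 6 × $175 = $1,050, leaving $1,109.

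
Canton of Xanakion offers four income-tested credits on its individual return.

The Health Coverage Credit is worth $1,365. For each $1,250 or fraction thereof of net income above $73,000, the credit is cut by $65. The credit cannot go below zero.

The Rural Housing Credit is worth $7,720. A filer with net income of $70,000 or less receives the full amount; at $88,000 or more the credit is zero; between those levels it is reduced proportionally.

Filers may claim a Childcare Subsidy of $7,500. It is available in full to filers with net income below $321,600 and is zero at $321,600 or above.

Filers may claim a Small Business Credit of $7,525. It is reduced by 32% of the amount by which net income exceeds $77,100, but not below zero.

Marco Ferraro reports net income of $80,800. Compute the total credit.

$17,839

Health Coverage Credit: income exceeds $73,000 by $7,800, which is 7 full-or-partial $1,250 increments; reduction = 7 × $65 = $455, leaving $910.
Rural Housing Credit: $80,800 is $10,800 into a $18,000 phase-out range, leaving 7,200/18,000 of the credit: $7,720 × 7,200/18,000 = $3,088.
Childcare Subsidy: $80,800 is below the $321,600 cutoff, so the full $7,500 applies.
Small Business Credit: 32% of the $3,700 excess over $77,100 is $1,184; credit = $7,525 − $1,184 = $6,341.
Total: $910 + $3,088 + $7,500 + $6,341 = $17,839.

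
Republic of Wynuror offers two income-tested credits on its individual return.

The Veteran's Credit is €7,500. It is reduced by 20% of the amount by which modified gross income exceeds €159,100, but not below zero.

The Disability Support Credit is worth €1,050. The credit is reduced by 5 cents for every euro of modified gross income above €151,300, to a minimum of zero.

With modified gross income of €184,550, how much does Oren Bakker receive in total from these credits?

€2,410

Veteran's Credit: 20% of the €25,450 excess over €159,100 is €5,090; credit = €7,500 − €5,090 = €2,410.
Disability Support Credit: 5% of the €33,250 excess over €151,300 is €1,662.50 ≥ base, so the credit is €0.
Total: €2,410 + €0 = €2,410.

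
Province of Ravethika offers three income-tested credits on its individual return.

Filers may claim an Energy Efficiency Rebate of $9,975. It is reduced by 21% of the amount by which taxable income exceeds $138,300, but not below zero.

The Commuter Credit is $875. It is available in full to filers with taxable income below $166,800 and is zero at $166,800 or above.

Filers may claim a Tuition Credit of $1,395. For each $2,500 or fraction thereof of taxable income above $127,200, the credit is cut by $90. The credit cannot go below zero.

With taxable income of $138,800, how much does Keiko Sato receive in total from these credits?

Energy Efficiency Rebate: 21% of the $500 excess over $138,300 is $105; credit = $9,975 − $105 = $9,870.
Commuter Credit: $138,800 is below the $166,800 cutoff, so the full $875 applies.
Tuition Credit: income exceeds $127,200 by $11,600, which is 5 full-or-partial $2,500 increments; reduction = 5 × $90 = $450, leaving $945.
Total: $9,870 + $875 + $945 = $11,690.

$11,690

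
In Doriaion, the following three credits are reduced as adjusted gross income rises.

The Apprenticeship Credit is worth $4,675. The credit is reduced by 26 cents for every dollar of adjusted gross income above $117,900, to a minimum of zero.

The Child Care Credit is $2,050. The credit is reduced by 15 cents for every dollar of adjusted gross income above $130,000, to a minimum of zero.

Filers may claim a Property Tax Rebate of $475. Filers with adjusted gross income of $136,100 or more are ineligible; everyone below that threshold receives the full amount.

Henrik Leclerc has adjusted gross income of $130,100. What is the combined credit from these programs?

$4,013

Apprenticeship Credit: 26% of the $12,200 excess over $117,900 is $3,172; credit = $4,675 − $3,172 = $1,503.
Child Care Credit: 15% of the $100 excess over $130,000 is $15; credit = $2,050 − $15 = $2,035.
Property Tax Rebate: $130,100 is below the $136,100 cutoff, so the full $475 applies.
Total: $1,503 + $2,035 + $475 = $4,013.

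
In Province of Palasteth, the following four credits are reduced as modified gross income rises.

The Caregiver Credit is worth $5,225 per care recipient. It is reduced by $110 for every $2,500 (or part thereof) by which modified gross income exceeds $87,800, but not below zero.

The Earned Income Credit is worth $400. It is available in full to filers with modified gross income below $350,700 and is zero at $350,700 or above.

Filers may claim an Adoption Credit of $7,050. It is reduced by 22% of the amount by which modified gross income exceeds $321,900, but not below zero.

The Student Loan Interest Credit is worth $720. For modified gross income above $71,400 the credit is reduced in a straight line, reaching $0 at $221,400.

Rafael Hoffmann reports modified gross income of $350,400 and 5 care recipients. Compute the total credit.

$15,645

Caregiver Credit: base = 5 × $5,225 = $26,125. income exceeds $87,800 by $262,600, which is 106 full-or-partial $2,500 increments; reduction = 106 × $110 = $11,660, leaving $14,465.
Earned Income Credit: $350,400 is below the $350,700 cutoff, so the full $400 applies.
Adoption Credit: 22% of the $28,500 excess over $321,900 is $6,270; credit = $7,050 − $6,270 = $780.
Student Loan Interest Credit: $350,400 is at or above $221,400, so the credit is $0.
Total: $14,465 + $400 + $780 + $0 = $15,645.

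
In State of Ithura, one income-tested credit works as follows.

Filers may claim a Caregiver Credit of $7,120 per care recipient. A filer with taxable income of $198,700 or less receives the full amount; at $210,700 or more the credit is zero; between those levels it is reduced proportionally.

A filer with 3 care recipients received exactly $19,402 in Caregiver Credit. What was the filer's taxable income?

$199,800

Full credit = 3 × $7,120 = $21,360.
$19,402 is 19,402/21,360 of the full $21,360, so 1,958/21,360 of the $12,000 range has been used: income = $198,700 + $12,000 × 1,958/21,360 = $199,800.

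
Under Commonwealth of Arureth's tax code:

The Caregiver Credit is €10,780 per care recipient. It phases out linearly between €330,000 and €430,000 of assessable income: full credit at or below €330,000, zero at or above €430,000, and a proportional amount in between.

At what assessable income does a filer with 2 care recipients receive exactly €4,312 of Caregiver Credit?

Full credit = 2 × €10,780 = €21,560.
€4,312 is 4,312/21,560 of the full €21,560, so 17,248/21,560 of the €100,000 range has been used: income = €330,000 + €100,000 × 17,248/21,560 = €410,000.

€410,000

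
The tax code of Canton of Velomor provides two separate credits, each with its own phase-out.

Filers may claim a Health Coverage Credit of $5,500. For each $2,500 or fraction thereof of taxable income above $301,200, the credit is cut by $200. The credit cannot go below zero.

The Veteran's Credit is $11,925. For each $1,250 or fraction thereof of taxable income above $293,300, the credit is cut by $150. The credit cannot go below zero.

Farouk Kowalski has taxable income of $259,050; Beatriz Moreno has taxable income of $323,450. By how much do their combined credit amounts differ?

$5,550

Farouk ($259,050): Health Coverage Credit: $259,050 is at or below the $301,200 threshold, so the full $5,500 applies. Veteran's Credit: $259,050 is at or below the $293,300 threshold, so the full $11,925 applies. total $5,500 + $11,925 = $17,425
Beatriz ($323,450): Health Coverage Credit: income exceeds $301,200 by $22,250, which is 9 full-or-partial $2,500 increments; reduction = 9 × $200 = $1,800, leaving $3,700. Veteran's Credit: income exceeds $293,300 by $30,150, which is 25 full-or-partial $1,250 increments; reduction = 25 × $150 = $3,750, leaving $8,175. total $3,700 + $8,175 = $11,875
Difference: |$17,425 − $11,875| = $5,550.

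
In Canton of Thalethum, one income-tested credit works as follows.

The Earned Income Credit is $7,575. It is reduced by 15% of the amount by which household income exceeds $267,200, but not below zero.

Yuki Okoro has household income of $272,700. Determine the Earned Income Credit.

Earned Income Credit: 15% of the $5,500 excess over $267,200 is $825; credit = $7,575 − $825 = $6,750.

$6,750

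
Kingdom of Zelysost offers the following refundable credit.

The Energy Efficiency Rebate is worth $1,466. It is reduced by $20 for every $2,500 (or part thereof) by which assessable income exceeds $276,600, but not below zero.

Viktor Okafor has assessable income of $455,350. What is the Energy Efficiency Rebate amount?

Energy Efficiency Rebate: income exceeds $276,600 by $178,750, which is 72 full-or-partial $2,500 increments; reduction = 72 × $20 = $1,440, leaving $26.

$26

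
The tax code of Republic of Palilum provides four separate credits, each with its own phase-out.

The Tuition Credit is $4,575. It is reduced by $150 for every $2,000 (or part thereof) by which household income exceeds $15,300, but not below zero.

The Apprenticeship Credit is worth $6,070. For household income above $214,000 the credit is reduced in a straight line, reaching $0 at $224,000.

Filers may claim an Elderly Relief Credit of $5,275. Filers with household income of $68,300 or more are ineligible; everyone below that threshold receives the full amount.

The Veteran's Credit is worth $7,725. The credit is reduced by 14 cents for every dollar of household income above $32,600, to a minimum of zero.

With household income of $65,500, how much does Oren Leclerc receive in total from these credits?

$15,139

Tuition Credit: income exceeds $15,300 by $50,200, which is 26 full-or-partial $2,000 increments; reduction = 26 × $150 = $3,900, leaving $675.
Apprenticeship Credit: $65,500 is at or below the $214,000 threshold, so the full $6,070 applies.
Elderly Relief Credit: $65,500 is below the $68,300 cutoff, so the full $5,275 applies.
Veteran's Credit: 14% of the $32,900 excess over $32,600 is $4,606; credit = $7,725 − $4,606 = $3,119.
Total: $675 + $6,070 + $5,275 + $3,119 = $15,139.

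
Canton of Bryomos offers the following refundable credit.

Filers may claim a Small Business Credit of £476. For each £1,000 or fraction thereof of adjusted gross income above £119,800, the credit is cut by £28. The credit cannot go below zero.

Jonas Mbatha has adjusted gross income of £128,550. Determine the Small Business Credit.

Small Business Credit: income exceeds £119,800 by £8,750, which is 9 full-or-partial £1,000 increments; reduction = 9 × £28 = £252, leaving £224.

£224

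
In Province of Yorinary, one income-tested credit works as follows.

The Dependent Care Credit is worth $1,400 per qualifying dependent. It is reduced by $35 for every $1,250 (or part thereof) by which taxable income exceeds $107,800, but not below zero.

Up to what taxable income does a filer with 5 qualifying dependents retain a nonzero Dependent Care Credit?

$356,550

Full credit = 5 × $1,400 = $7,000.
After 199 increments the reduction is 199 × $35 = $6,965, leaving $35; one more increment wipes it out. Increment 199 ends at excess 199 × $1,250 = $248,750, so the highest qualifying income is $107,800 + $248,750 = $356,550.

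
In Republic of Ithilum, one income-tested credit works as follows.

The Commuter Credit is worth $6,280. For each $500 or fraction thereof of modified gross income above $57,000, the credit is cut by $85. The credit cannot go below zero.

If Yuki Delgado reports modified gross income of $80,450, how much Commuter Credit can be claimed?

Commuter Credit: income exceeds $57,000 by $23,450, which is 47 full-or-partial $500 increments; reduction = 47 × $85 = $3,995, leaving $2,285.

$2,285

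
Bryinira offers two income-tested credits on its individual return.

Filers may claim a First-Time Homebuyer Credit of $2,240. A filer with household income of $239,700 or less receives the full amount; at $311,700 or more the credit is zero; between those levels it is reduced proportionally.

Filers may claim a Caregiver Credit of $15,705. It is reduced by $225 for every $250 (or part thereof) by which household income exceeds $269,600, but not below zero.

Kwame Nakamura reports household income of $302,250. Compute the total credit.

$294

First-Time Homebuyer Credit: $302,250 is $62,550 into a $72,000 phase-out range, leaving 9,450/72,000 of the credit: $2,240 × 9,450/72,000 = $294.
Caregiver Credit: income exceeds $269,600 by $32,650 → 131 increments × $225 = $29,475 ≥ base, so the credit is $0.
Total: $294 + $0 = $294.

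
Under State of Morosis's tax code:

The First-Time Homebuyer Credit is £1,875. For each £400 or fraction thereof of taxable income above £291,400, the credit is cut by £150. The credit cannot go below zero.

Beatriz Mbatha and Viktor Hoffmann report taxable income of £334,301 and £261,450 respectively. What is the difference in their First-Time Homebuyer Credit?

Beatriz (£334,301): First-Time Homebuyer Credit: income exceeds £291,400 by £42,901 → 108 increments × £150 = £16,200 ≥ base, so the credit is £0.
Viktor (£261,450): First-Time Homebuyer Credit: £261,450 is at or below the £291,400 threshold, so the full £1,875 applies.
Difference: |£0 − £1,875| = £1,875.

£1,875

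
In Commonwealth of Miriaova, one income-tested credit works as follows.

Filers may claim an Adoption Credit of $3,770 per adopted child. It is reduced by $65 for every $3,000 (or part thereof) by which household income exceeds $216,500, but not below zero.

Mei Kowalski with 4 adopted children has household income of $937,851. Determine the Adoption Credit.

$0

Adoption Credit: base = 4 × $3,770 = $15,080. income exceeds $216,500 by $721,351 → 241 increments × $65 = $15,665 ≥ base, so the credit is $0.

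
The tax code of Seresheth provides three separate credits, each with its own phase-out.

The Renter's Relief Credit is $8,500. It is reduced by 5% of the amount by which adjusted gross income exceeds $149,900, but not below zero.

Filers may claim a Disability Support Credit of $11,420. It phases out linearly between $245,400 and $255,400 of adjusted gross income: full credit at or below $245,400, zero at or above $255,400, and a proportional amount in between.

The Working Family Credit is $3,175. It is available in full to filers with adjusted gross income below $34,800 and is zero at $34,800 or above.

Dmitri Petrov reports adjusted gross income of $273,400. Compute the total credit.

$2,325

Renter's Relief Credit: 5% of the $123,500 excess over $149,900 is $6,175; credit = $8,500 − $6,175 = $2,325.
Disability Support Credit: $273,400 is at or above $255,400, so the credit is $0.
Working Family Credit: $273,400 meets or exceeds the $34,800 cutoff, so the credit is $0.
Total: $2,325 + $0 + $0 = $2,325.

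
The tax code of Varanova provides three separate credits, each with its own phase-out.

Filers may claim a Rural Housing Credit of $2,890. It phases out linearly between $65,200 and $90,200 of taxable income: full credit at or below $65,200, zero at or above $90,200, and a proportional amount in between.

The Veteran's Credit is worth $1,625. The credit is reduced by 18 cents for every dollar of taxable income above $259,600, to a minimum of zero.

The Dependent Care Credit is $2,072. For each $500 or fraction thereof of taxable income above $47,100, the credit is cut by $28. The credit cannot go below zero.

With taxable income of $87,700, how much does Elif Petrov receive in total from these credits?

$1,914

Rural Housing Credit: $87,700 is $22,500 into a $25,000 phase-out range, leaving 2,500/25,000 of the credit: $2,890 × 2,500/25,000 = $289.
Veteran's Credit: $87,700 is at or below the $259,600 threshold, so the full $1,625 applies.
Dependent Care Credit: income exceeds $47,100 by $40,600 → 82 increments × $28 = $2,296 ≥ base, so the credit is $0.
Total: $289 + $1,625 + $0 = $1,914.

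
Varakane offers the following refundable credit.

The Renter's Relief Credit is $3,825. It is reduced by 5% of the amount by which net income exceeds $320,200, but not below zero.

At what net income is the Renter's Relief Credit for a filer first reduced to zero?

The credit falls by 5% of each dollar above $320,200, so it reaches zero when the excess is $3,825 / 5% = $76,500: income = $320,200 + $76,500 = $396,700.

$396,700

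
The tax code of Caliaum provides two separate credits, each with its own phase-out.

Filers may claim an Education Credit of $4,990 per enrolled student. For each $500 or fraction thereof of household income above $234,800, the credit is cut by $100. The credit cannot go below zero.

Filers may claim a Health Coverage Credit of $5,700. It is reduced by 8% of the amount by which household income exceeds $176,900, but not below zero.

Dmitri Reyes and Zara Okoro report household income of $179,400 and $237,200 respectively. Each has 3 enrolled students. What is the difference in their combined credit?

$5,124

Dmitri ($179,400): Education Credit: base = 3 × $4,990 = $14,970. $179,400 is at or below the $234,800 threshold, so the full $14,970 applies. Health Coverage Credit: 8% of the $2,500 excess over $176,900 is $200; credit = $5,700 − $200 = $5,500. total $14,970 + $5,500 = $20,470
Zara ($237,200): Education Credit: base = 3 × $4,990 = $14,970. income exceeds $234,800 by $2,400, which is 5 full-or-partial $500 increments; reduction = 5 × $100 = $500, leaving $14,470. Health Coverage Credit: 8% of the $60,300 excess over $176,900 is $4,824; credit = $5,700 − $4,824 = $876. total $14,470 + $876 = $15,346
Difference: |$20,470 − $15,346| = $5,124.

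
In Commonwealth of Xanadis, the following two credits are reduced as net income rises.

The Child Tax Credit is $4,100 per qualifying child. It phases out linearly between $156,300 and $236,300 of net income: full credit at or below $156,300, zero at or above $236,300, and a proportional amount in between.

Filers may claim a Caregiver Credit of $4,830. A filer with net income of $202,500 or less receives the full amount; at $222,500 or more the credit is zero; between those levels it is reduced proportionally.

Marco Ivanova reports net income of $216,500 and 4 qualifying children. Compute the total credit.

$5,508

Child Tax Credit: base = 4 × $4,100 = $16,400. $216,500 is $60,200 into a $80,000 phase-out range, leaving 19,800/80,000 of the credit: $16,400 × 19,800/80,000 = $4,059.
Caregiver Credit: $216,500 is $14,000 into a $20,000 phase-out range, leaving 6,000/20,000 of the credit: $4,830 × 6,000/20,000 = $1,449.
Total: $4,059 + $1,449 = $5,508.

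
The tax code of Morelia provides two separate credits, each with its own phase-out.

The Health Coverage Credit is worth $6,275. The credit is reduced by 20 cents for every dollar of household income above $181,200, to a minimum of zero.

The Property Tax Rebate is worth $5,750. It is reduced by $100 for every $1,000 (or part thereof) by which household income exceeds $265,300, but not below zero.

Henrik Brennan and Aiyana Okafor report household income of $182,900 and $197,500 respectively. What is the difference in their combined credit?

Henrik ($182,900): Health Coverage Credit: 20% of the $1,700 excess over $181,200 is $340; credit = $6,275 − $340 = $5,935. Property Tax Rebate: $182,900 is at or below the $265,300 threshold, so the full $5,750 applies. total $5,935 + $5,750 = $11,685
Aiyana ($197,500): Health Coverage Credit: 20% of the $16,300 excess over $181,200 is $3,260; credit = $6,275 − $3,260 = $3,015. Property Tax Rebate: $197,500 is at or below the $265,300 threshold, so the full $5,750 applies. total $3,015 + $5,750 = $8,765
Difference: |$11,685 − $8,765| = $2,920.

$2,920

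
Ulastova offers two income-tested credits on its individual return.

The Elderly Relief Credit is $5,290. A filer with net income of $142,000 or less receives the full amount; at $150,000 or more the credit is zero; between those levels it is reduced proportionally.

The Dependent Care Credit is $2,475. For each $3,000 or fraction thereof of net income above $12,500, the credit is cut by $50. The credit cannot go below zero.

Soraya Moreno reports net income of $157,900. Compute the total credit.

Elderly Relief Credit: $157,900 is at or above $150,000, so the credit is $0.
Dependent Care Credit: income exceeds $12,500 by $145,400, which is 49 full-or-partial $3,000 increments; reduction = 49 × $50 = $2,450, leaving $25.
Total: $0 + $25 = $25.

$25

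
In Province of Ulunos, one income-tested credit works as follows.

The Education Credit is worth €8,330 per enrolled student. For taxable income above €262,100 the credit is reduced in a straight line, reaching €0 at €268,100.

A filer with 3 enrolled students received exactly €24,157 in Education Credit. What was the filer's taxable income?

€262,300

Full credit = 3 × €8,330 = €24,990.
€24,157 is 24,157/24,990 of the full €24,990, so 833/24,990 of the €6,000 range has been used: income = €262,100 + €6,000 × 833/24,990 = €262,300.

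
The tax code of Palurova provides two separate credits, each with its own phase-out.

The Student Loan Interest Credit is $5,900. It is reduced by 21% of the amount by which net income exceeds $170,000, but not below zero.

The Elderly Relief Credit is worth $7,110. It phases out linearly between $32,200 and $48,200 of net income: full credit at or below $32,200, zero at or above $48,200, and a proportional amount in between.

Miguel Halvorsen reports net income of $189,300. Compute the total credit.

Student Loan Interest Credit: 21% of the $19,300 excess over $170,000 is $4,053; credit = $5,900 − $4,053 = $1,847.
Elderly Relief Credit: $189,300 is at or above $48,200, so the credit is $0.
Total: $1,847 + $0 = $1,847.

$1,847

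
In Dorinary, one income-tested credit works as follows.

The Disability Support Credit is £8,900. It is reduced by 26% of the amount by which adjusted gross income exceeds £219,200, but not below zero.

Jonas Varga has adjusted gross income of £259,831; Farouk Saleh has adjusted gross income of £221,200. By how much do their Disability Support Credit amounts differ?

Jonas (£259,831): Disability Support Credit: 26% of the £40,631 excess over £219,200 is £10,564.06 ≥ base, so the credit is £0.
Farouk (£221,200): Disability Support Credit: 26% of the £2,000 excess over £219,200 is £520; credit = £8,900 − £520 = £8,380.
Difference: |£0 − £8,380| = £8,380.

£8,380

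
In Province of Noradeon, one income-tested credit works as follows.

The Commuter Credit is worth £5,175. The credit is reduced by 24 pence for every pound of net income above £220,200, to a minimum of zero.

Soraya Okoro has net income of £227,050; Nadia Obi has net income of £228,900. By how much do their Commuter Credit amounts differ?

£444

Soraya (£227,050): Commuter Credit: 24% of the £6,850 excess over £220,200 is £1,644; credit = £5,175 − £1,644 = £3,531.
Nadia (£228,900): Commuter Credit: 24% of the £8,700 excess over £220,200 is £2,088; credit = £5,175 − £2,088 = £3,087.
Difference: |£3,531 − £3,087| = £444.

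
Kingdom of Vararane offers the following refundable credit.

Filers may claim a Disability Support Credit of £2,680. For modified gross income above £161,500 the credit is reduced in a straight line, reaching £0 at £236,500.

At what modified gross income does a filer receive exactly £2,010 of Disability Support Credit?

£180,250

£2,010 is 2,010/2,680 of the full £2,680, so 670/2,680 of the £75,000 range has been used: income = £161,500 + £75,000 × 670/2,680 = £180,250.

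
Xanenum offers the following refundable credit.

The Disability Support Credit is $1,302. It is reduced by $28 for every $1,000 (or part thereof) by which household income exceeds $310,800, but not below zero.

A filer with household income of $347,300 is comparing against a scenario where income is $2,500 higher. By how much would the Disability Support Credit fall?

At $347,300 — income exceeds $310,800 by $36,500, which is 37 full-or-partial $1,000 increments; reduction = 37 × $28 = $1,036, leaving $266.
At $349,800 — income exceeds $310,800 by $39,000, which is 39 full-or-partial $1,000 increments; reduction = 39 × $28 = $1,092, leaving $210.
Lost: $266 − $210 = $56.

$56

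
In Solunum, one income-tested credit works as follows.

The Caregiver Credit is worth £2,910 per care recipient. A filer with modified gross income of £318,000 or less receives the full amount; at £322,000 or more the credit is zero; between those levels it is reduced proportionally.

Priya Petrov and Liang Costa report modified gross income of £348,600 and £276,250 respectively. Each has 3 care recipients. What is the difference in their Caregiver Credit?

Priya (£348,600): Caregiver Credit: base = 3 × £2,910 = £8,730. £348,600 is at or above £322,000, so the credit is £0.
Liang (£276,250): Caregiver Credit: base = 3 × £2,910 = £8,730. £276,250 is at or below the £318,000 threshold, so the full £8,730 applies.
Difference: |£0 − £8,730| = £8,730.

£8,730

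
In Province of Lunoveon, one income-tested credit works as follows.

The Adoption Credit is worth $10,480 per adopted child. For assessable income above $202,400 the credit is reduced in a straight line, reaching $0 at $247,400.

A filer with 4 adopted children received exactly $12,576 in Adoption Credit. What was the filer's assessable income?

Full credit = 4 × $10,480 = $41,920.
$12,576 is 12,576/41,920 of the full $41,920, so 29,344/41,920 of the $45,000 range has been used: income = $202,400 + $45,000 × 29,344/41,920 = $233,900.

$233,900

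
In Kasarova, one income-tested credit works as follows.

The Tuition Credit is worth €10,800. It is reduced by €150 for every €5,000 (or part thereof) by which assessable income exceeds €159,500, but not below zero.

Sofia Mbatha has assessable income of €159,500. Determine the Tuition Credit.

Tuition Credit: €159,500 is at or below the €159,500 threshold, so the full €10,800 applies.

€10,800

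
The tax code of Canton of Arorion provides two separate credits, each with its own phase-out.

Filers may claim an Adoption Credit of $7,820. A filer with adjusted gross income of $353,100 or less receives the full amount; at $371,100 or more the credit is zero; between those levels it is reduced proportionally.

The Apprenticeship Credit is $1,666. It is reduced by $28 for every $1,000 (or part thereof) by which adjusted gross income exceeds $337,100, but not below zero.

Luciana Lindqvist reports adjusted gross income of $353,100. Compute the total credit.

$9,038

Adoption Credit: $353,100 is at or below the $353,100 threshold, so the full $7,820 applies.
Apprenticeship Credit: income exceeds $337,100 by $16,000, which is 16 full-or-partial $1,000 increments; reduction = 16 × $28 = $448, leaving $1,218.
Total: $7,820 + $1,218 = $9,038.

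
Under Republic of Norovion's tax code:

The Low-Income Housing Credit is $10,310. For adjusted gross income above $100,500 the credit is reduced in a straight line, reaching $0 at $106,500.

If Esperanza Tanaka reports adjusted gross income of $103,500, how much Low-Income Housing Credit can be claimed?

Low-Income Housing Credit: $103,500 is $3,000 into a $6,000 phase-out range, leaving 3,000/6,000 of the credit: $10,310 × 3,000/6,000 = $5,155.

$5,155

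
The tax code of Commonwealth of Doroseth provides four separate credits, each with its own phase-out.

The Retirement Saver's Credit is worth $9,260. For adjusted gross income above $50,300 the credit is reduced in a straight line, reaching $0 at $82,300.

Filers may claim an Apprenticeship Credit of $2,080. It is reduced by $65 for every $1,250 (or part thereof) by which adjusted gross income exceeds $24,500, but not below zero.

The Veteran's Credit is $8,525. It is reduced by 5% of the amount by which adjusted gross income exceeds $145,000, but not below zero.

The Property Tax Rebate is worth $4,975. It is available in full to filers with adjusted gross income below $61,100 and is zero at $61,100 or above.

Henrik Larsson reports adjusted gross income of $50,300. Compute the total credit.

$23,475

Retirement Saver's Credit: $50,300 is at or below the $50,300 threshold, so the full $9,260 applies.
Apprenticeship Credit: income exceeds $24,500 by $25,800, which is 21 full-or-partial $1,250 increments; reduction = 21 × $65 = $1,365, leaving $715.
Veteran's Credit: $50,300 is at or below the $145,000 threshold, so the full $8,525 applies.
Property Tax Rebate: $50,300 is below the $61,100 cutoff, so the full $4,975 applies.
Total: $9,260 + $715 + $8,525 + $4,975 = $23,475.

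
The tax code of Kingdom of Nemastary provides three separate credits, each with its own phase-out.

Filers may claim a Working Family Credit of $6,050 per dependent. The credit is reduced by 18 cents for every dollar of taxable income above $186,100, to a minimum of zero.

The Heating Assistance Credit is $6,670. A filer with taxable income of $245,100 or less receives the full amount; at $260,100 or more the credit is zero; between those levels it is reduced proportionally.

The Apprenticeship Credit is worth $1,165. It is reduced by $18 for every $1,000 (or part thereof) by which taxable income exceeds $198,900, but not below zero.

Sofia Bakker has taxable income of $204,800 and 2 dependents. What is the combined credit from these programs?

$16,461

Working Family Credit: base = 2 × $6,050 = $12,100. 18% of the $18,700 excess over $186,100 is $3,366; credit = $12,100 − $3,366 = $8,734.
Heating Assistance Credit: $204,800 is at or below the $245,100 threshold, so the full $6,670 applies.
Apprenticeship Credit: income exceeds $198,900 by $5,900, which is 6 full-or-partial $1,000 increments; reduction = 6 × $18 = $108, leaving $1,057.
Total: $8,734 + $6,670 + $1,057 = $16,461.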